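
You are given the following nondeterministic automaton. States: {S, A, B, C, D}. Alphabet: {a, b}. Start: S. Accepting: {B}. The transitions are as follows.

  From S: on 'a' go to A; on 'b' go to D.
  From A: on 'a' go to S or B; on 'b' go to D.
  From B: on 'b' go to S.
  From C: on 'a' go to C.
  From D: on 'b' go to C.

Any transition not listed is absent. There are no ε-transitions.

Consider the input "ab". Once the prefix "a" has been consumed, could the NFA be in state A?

Yes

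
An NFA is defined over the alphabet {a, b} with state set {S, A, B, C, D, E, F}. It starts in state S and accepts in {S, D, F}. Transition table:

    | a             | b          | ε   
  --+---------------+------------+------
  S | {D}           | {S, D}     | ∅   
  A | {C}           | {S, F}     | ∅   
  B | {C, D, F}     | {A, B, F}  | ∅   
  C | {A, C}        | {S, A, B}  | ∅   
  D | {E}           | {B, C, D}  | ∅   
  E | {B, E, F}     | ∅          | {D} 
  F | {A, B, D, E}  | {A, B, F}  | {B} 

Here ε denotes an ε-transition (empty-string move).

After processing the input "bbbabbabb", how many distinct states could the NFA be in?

Start in {S}.
Read 'b': S→{S, D}; now {S, D}.
Read 'b': S→{S, D}, D→{B, C, D}; now {S, B, C, D}.
Read 'b': S→{S, D}, B→{A, B, F}, C→{S, A, B}, D→{B, C, D}; now {S, A, B, C, D, F}.
Read 'a': S→{D}, A→{C}, B→{C, D, F}, C→{A, C}, D→{E}, F→{A, B, D, E}; now {A, B, C, D, E, F}.
Read 'b': A→{S, F}, B→{A, B, F}, C→{S, A, B}, D→{B, C, D}, E→∅, F→{A, B, F}; now {S, A, B, C, D, F}.
Read 'b': S→{S, D}, A→{S, F}, B→{A, B, F}, C→{S, A, B}, D→{B, C, D}, F→{A, B, F}; now {S, A, B, C, D, F}.
Read 'a': S→{D}, A→{C}, B→{C, D, F}, C→{A, C}, D→{E}, F→{A, B, D, E}; now {A, B, C, D, E, F}.
Read 'b': A→{S, F}, B→{A, B, F}, C→{S, A, B}, D→{B, C, D}, E→∅, F→{A, B, F}; now {S, A, B, C, D, F}.
Read 'b': S→{S, D}, A→{S, F}, B→{A, B, F}, C→{S, A, B}, D→{B, C, D}, F→{A, B, F}; now {S, A, B, C, D, F}.
That set has 6 states.

6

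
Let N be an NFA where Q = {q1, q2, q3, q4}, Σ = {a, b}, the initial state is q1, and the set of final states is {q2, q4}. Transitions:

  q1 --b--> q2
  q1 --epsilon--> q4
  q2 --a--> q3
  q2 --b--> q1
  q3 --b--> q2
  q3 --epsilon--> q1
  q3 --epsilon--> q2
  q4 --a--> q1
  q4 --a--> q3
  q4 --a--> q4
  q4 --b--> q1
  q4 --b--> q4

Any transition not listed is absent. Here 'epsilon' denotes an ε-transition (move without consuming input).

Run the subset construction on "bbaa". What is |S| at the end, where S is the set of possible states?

Start: ε-closure({q1}) = {q1, q4}.
Read 'b': {q1, q4} → {q1, q2, q4}.
Read 'b': {q1, q2, q4} → {q1, q2, q4}.
Read 'a': {q1, q2, q4} → {q1, q2, q3, q4}.
Read 'a': {q1, q2, q3, q4} → {q1, q2, q3, q4}.
That set has 4 states.

4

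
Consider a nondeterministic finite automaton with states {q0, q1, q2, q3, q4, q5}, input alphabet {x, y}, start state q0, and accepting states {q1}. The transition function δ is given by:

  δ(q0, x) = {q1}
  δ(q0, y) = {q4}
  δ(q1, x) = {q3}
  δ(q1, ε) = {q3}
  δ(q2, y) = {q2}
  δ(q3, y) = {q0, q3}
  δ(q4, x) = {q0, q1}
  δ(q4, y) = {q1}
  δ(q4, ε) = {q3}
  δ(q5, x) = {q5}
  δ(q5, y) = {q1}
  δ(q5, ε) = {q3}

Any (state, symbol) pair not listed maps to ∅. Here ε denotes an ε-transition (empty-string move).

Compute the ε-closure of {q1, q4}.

Begin with {q1, q4}.
ε-move q4 → q3; add q3.

{q1, q3, q4}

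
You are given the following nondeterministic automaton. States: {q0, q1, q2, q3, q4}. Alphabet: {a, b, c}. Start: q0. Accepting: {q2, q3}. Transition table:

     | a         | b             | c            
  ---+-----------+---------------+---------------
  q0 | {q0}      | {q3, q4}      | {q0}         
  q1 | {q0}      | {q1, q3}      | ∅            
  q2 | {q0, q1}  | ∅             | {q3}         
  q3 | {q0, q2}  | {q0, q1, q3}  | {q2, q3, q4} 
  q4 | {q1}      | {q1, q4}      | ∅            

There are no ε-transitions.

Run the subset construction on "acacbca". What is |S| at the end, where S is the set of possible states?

3

Start in {q0}.
Read 'a': q0→{q0}; now {q0}.
Read 'c': q0→{q0}; now {q0}.
Read 'a': q0→{q0}; now {q0}.
Read 'c': q0→{q0}; now {q0}.
Read 'b': q0→{q3, q4}; now {q3, q4}.
Read 'c': q3→{q2, q3, q4}, q4→∅; now {q2, q3, q4}.
Read 'a': q2→{q0, q1}, q3→{q0, q2}, q4→{q1}; now {q0, q1, q2}.
That set has 3 states.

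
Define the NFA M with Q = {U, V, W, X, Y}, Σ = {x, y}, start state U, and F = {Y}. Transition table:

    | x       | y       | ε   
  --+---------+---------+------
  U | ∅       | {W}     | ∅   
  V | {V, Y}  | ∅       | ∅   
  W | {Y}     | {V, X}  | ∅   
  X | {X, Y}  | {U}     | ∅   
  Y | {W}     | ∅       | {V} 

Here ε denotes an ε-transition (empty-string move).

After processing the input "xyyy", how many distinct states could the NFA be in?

Start in {U}.
Read 'x': {U} → ∅.
The set is empty and remains empty for the remaining 3 symbols.
That set has 0 states.

0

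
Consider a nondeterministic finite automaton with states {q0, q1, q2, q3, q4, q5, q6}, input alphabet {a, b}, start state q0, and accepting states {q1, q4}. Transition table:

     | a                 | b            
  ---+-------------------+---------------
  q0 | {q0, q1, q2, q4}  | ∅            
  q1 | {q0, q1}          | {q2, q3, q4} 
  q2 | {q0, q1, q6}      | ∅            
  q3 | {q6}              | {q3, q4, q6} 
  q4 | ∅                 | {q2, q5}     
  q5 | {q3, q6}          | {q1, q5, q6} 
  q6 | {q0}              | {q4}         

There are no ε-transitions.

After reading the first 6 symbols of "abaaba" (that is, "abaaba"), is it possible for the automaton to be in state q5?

No

Start in {q0}.
Read 'a': {q0} → {q0, q1, q2, q4}.
Read 'b': {q0, q1, q2, q4} → {q2, q3, q4, q5}.
Read 'a': {q2, q3, q4, q5} → {q0, q1, q3, q6}.
Read 'a': {q0, q1, q3, q6} → {q0, q1, q2, q4, q6}.
Read 'b': {q0, q1, q2, q4, q6} → {q2, q3, q4, q5}.
Read 'a': {q2, q3, q4, q5} → {q0, q1, q3, q6}.
State q5 is not in {q0, q1, q3, q6}.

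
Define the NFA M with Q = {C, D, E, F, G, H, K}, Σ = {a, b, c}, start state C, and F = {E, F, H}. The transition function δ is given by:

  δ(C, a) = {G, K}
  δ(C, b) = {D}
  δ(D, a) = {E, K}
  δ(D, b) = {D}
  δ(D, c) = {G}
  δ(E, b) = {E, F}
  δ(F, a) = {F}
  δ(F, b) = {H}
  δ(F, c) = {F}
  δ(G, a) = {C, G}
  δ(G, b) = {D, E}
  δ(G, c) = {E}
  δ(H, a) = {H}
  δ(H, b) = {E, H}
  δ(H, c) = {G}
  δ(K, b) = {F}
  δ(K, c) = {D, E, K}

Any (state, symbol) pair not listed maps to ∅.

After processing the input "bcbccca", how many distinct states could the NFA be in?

Start in {C}.
Read 'b': C→{D}; now {D}.
Read 'c': D→{G}; now {G}.
Read 'b': G→{D, E}; now {D, E}.
Read 'c': D→{G}, E→∅; now {G}.
Read 'c': G→{E}; now {E}.
Read 'c': E→∅; now ∅.
The set is empty and remains empty for the remaining 1 symbol.
That set has 0 states.

0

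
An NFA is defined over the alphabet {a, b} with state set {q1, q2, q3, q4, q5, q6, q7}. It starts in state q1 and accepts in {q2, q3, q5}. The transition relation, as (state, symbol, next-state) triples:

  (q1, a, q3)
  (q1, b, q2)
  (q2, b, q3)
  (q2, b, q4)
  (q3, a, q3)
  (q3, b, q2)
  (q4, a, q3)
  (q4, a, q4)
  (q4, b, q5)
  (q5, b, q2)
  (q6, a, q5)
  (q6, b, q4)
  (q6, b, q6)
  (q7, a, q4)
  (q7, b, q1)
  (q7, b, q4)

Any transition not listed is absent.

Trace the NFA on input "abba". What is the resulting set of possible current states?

{q3, q4}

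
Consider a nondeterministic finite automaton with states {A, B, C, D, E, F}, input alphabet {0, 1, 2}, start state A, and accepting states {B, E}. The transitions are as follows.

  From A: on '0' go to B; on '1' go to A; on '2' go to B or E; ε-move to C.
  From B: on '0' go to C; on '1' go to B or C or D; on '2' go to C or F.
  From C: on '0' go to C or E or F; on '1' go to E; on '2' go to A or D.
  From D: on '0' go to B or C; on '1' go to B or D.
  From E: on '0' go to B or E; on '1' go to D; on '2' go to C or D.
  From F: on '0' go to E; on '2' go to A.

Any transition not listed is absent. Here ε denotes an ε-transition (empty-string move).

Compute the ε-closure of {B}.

{B}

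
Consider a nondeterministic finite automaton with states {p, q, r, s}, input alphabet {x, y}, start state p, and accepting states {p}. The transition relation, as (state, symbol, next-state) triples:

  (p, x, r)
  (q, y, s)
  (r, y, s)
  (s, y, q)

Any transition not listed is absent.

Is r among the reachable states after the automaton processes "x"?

Start in {p}.
Read 'x': {p} → {r}.
State r is in {r}.

Yes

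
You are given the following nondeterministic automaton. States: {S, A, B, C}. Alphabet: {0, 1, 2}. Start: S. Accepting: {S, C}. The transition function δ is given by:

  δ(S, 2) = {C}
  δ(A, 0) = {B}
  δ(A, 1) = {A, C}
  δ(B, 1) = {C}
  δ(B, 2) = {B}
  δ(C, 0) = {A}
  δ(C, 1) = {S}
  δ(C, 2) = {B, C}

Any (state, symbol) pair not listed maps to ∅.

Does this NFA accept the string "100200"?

No

Start in {S}.
Read '1': S→∅; now ∅.
The set is empty and remains empty for the remaining 5 symbols.
The final set ∅ contains no accepting state.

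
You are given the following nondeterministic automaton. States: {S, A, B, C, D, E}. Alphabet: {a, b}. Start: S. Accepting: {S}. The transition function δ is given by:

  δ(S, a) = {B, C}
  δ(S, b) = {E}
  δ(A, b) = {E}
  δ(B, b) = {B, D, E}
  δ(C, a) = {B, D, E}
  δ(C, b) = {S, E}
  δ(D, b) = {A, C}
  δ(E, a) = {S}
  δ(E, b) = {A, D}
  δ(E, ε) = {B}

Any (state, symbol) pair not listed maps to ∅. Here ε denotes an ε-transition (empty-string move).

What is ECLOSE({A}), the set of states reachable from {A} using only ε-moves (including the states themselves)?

Begin with {A}.
No ε-moves leave this set, so the closure equals the set itself.

{A}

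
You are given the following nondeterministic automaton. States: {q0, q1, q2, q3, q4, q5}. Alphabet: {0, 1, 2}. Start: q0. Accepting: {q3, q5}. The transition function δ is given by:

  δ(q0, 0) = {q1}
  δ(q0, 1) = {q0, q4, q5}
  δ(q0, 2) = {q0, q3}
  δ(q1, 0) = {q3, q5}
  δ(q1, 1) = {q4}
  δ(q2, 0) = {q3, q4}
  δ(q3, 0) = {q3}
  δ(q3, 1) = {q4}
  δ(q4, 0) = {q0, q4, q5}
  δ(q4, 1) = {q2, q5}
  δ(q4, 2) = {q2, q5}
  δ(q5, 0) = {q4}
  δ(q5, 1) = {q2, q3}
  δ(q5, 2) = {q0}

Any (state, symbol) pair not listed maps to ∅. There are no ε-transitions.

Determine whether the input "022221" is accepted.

No

Start in {q0}.
Read '0': {q0} → {q1}.
Read '2': {q1} → ∅.
The set is empty and remains empty for the remaining 4 symbols.
The final set ∅ contains no accepting state.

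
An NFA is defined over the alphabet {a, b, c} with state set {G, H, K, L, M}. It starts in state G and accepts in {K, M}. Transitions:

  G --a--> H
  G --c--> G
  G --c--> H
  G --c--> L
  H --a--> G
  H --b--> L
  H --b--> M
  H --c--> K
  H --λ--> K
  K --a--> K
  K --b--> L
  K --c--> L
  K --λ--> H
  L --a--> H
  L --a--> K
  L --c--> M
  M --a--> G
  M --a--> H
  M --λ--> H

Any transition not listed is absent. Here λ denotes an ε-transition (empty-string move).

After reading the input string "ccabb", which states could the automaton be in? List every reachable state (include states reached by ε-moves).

Start in {G}.
Read 'c': {G} → {G, H, K, L}.
Read 'c': {G, H, K, L} → {G, H, K, L, M}.
Read 'a': {G, H, K, L, M} → {G, H, K}.
Read 'b': {G, H, K} → {H, K, L, M}.
Read 'b': {H, K, L, M} → {H, K, L, M}.

{H, K, L, M}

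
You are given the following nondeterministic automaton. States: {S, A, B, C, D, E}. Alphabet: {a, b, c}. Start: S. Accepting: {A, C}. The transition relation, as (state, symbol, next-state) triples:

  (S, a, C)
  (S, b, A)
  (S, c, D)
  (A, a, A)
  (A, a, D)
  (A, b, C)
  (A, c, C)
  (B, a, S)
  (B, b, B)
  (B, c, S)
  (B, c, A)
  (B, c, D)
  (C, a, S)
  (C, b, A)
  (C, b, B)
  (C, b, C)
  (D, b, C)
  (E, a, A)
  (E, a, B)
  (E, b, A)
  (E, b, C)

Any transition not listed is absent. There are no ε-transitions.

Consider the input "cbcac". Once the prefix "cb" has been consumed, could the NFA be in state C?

Start in {S}.
Read 'c': S→{D}; now {D}.
Read 'b': D→{C}; now {C}.
State C is in {C}.

Yes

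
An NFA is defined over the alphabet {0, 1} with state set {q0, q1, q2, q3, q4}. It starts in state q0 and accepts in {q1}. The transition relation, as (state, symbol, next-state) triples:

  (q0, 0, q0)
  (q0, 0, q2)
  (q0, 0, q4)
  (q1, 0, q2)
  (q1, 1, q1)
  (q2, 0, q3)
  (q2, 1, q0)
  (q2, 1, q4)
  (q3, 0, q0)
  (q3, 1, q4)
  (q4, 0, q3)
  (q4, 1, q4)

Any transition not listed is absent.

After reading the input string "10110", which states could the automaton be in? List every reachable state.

∅

Start in {q0}.
Read '1': {q0} → ∅.
The set is empty and remains empty for the remaining 4 symbols.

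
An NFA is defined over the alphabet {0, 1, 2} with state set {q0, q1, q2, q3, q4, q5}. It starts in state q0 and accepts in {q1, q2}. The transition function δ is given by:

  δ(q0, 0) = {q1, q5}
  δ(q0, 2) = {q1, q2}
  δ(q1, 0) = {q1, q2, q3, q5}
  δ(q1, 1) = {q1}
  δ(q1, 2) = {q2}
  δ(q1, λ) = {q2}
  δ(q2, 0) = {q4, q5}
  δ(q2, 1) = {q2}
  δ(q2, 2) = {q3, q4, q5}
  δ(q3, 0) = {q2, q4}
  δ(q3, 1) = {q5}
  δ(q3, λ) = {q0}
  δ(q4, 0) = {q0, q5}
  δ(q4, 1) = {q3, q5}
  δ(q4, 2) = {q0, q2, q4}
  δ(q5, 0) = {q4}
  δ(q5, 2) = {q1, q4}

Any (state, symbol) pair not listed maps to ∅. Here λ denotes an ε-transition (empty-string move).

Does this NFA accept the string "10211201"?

Start in {q0}.
Read '1': {q0} → ∅.
The set is empty and remains empty for the remaining 7 symbols.
The final set ∅ contains no accepting state.

No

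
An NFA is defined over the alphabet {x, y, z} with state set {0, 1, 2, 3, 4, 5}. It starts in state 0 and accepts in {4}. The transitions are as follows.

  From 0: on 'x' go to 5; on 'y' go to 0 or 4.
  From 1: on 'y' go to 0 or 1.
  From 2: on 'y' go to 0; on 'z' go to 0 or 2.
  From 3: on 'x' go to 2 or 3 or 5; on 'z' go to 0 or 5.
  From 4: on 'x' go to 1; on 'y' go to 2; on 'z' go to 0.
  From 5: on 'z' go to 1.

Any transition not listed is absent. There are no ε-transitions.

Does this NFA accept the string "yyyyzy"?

Yes

Start in {0}.
Read 'y': {0} → {0, 4}.
Read 'y': {0, 4} → {0, 2, 4}.
Read 'y': {0, 2, 4} → {0, 2, 4}.
Read 'y': {0, 2, 4} → {0, 2, 4}.
Read 'z': {0, 2, 4} → {0, 2}.
Read 'y': {0, 2} → {0, 4}.
The final set {0, 4} contains the accepting state 4.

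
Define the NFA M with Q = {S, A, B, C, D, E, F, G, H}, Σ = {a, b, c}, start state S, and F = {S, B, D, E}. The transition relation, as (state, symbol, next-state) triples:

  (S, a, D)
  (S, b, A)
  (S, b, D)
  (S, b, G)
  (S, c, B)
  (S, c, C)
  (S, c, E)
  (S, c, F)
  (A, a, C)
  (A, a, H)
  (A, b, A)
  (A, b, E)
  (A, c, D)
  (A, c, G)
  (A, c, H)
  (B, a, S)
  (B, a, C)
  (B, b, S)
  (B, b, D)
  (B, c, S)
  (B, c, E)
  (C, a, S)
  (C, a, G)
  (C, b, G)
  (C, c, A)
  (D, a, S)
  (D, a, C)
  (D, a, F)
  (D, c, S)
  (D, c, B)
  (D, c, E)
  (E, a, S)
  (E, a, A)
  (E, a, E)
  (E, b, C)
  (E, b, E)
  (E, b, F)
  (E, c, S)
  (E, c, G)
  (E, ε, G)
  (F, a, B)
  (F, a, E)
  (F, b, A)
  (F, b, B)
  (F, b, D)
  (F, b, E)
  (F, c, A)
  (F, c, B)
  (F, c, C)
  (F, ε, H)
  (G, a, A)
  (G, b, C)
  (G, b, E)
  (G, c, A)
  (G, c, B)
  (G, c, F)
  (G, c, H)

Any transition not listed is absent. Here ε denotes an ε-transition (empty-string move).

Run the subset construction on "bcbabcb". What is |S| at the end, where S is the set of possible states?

9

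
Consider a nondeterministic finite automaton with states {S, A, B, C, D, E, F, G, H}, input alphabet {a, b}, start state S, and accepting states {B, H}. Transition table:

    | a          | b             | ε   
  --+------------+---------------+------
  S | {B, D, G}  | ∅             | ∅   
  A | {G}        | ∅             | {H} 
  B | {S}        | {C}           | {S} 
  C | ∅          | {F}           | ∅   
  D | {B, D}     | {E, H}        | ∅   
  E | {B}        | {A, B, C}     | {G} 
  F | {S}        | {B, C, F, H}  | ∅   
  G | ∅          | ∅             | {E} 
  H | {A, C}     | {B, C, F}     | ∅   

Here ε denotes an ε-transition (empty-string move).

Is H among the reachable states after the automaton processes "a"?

No

Start in {S}.
Read 'a': {S} → {S, B, D, E, G}.
State H is not in {S, B, D, E, G}.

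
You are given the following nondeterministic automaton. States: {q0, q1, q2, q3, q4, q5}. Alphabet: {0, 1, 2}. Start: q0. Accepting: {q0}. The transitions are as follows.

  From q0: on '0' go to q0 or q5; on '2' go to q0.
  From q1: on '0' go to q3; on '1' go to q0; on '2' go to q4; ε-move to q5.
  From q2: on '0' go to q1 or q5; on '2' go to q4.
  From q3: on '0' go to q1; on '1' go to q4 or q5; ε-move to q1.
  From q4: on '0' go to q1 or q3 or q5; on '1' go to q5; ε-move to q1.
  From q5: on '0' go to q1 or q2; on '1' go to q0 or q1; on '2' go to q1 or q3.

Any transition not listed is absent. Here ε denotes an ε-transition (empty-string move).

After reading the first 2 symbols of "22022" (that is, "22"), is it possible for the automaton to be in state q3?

Start in {q0}.
Read '2': {q0} → {q0}.
Read '2': {q0} → {q0}.
State q3 is not in {q0}.

No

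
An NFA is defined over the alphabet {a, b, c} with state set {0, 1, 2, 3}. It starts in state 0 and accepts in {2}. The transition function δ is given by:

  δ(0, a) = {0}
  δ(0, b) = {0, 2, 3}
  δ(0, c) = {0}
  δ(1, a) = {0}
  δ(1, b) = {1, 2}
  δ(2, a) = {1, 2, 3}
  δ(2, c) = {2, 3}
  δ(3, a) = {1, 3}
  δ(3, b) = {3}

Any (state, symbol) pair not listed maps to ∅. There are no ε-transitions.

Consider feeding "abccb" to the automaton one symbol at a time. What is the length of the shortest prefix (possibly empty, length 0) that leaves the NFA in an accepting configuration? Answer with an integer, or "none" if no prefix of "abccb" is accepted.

Start in {0}.
Read 'a': 0→{0}; now {0}.
Read 'b': 0→{0, 2, 3}; now {0, 2, 3}.
None of the earlier sets intersect F, but {0, 2, 3} does.

2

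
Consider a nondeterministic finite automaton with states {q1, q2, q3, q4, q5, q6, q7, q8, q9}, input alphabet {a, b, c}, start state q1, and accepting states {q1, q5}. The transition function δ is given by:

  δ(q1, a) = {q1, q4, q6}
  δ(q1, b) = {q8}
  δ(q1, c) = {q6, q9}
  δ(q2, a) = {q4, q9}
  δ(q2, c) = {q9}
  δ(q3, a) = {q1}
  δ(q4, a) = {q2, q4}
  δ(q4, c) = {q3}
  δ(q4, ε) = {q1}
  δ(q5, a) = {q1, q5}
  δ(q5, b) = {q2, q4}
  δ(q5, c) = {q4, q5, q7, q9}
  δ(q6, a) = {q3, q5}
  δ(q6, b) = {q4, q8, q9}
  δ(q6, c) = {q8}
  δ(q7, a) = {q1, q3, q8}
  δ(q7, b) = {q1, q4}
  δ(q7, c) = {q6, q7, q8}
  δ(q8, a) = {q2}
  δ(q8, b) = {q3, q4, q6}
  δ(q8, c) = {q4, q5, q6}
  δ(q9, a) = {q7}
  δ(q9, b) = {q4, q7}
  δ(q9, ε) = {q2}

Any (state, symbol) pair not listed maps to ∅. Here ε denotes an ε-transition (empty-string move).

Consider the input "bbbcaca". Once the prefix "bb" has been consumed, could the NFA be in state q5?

No

Start in {q1}.
Read 'b': q1→{q8}; now {q8}.
Read 'b': q8→{q3, q4, q6}; union {q3, q4, q6}; ε-closure = {q1, q3, q4, q6}.
State q5 is not in {q1, q3, q4, q6}.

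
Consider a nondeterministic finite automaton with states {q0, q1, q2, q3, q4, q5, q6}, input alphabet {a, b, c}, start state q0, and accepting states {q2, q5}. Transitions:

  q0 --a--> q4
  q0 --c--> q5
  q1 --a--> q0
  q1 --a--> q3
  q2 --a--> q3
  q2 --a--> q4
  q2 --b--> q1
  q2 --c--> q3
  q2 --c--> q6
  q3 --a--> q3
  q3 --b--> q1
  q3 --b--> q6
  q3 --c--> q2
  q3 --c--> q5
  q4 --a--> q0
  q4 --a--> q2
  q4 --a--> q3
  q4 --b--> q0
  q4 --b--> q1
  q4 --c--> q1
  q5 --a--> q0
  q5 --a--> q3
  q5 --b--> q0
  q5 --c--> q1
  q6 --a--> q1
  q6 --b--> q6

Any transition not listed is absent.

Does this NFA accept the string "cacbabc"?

Start in {q0}.
Read 'c': {q0} → {q5}.
Read 'a': {q5} → {q0, q3}.
Read 'c': {q0, q3} → {q2, q5}.
Read 'b': {q2, q5} → {q0, q1}.
Read 'a': {q0, q1} → {q0, q3, q4}.
Read 'b': {q0, q3, q4} → {q0, q1, q6}.
Read 'c': {q0, q1, q6} → {q5}.
The final set {q5} contains the accepting state q5.

Yes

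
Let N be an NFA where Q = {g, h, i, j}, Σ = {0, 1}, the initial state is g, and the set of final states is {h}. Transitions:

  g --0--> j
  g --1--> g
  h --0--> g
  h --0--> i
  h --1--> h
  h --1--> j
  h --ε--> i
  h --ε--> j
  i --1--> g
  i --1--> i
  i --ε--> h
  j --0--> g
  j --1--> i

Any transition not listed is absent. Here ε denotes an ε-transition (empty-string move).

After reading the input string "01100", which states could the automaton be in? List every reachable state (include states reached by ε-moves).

{g, h, i, j}

Start in {g}.
Read '0': g→{j}; now {j}.
Read '1': j→{i}; union {i}; ε-closure = {h, i, j}.
Read '1': h→{h, j}, i→{g, i}, j→{i}; now {g, h, i, j}.
Read '0': g→{j}, h→{g, i}, i→∅, j→{g}; union {g, i, j}; ε-closure = {g, h, i, j}.
Read '0': g→{j}, h→{g, i}, i→∅, j→{g}; union {g, i, j}; ε-closure = {g, h, i, j}.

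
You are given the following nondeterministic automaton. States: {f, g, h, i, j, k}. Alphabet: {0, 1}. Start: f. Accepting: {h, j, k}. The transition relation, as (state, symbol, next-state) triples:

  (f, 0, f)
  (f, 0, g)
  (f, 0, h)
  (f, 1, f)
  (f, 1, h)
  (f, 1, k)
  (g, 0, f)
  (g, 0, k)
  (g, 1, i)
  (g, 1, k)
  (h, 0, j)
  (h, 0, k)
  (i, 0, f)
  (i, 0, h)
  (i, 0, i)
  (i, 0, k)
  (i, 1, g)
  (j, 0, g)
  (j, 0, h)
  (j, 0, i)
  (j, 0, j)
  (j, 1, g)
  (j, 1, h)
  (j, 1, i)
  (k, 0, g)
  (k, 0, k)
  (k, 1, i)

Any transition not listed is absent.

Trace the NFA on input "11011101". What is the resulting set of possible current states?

{f, g, h, i, k}

Start in {f}.
Read '1': {f} → {f, h, k}.
Read '1': {f, h, k} → {f, h, i, k}.
Read '0': {f, h, i, k} → {f, g, h, i, j, k}.
Read '1': {f, g, h, i, j, k} → {f, g, h, i, k}.
Read '1': {f, g, h, i, k} → {f, g, h, i, k}.
Read '1': {f, g, h, i, k} → {f, g, h, i, k}.
Read '0': {f, g, h, i, k} → {f, g, h, i, j, k}.
Read '1': {f, g, h, i, j, k} → {f, g, h, i, k}.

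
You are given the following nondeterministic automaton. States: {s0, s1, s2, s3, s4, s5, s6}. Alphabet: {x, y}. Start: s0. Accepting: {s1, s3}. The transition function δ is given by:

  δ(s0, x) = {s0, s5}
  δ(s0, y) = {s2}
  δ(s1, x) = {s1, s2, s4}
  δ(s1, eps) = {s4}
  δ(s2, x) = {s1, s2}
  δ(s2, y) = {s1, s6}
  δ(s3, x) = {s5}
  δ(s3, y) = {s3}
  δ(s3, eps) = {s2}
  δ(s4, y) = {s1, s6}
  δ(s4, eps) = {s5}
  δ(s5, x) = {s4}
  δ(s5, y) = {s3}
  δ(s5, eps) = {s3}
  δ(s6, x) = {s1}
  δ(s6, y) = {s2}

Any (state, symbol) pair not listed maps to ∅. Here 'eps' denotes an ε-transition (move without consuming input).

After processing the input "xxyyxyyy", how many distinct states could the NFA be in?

6

Start in {s0}.
Read 'x': s0→{s0, s5}; union {s0, s5}; ε-closure = {s0, s2, s3, s5}.
Read 'x': s0→{s0, s5}, s2→{s1, s2}, s3→{s5}, s5→{s4}; union {s0, s1, s2, s4, s5}; ε-closure = {s0, s1, s2, s3, s4, s5}.
Read 'y': s0→{s2}, s1→∅, s2→{s1, s6}, s3→{s3}, s4→{s1, s6}, s5→{s3}; union {s1, s2, s3, s6}; ε-closure = {s1, s2, s3, s4, s5, s6}.
Read 'y': s1→∅, s2→{s1, s6}, s3→{s3}, s4→{s1, s6}, s5→{s3}, s6→{s2}; union {s1, s2, s3, s6}; ε-closure = {s1, s2, s3, s4, s5, s6}.
Read 'x': s1→{s1, s2, s4}, s2→{s1, s2}, s3→{s5}, s4→∅, s5→{s4}, s6→{s1}; union {s1, s2, s4, s5}; ε-closure = {s1, s2, s3, s4, s5}.
Read 'y': s1→∅, s2→{s1, s6}, s3→{s3}, s4→{s1, s6}, s5→{s3}; union {s1, s3, s6}; ε-closure = {s1, s2, s3, s4, s5, s6}.
Read 'y': s1→∅, s2→{s1, s6}, s3→{s3}, s4→{s1, s6}, s5→{s3}, s6→{s2}; union {s1, s2, s3, s6}; ε-closure = {s1, s2, s3, s4, s5, s6}.
Read 'y': s1→∅, s2→{s1, s6}, s3→{s3}, s4→{s1, s6}, s5→{s3}, s6→{s2}; union {s1, s2, s3, s6}; ε-closure = {s1, s2, s3, s4, s5, s6}.
That set has 6 states.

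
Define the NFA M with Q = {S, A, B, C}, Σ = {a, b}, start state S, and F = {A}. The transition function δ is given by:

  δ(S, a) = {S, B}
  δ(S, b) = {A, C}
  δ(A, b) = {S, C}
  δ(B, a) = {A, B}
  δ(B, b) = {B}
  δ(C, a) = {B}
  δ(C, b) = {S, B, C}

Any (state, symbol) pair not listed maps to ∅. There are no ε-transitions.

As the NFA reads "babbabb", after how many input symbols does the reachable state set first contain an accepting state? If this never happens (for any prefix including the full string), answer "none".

1

Start in {S}.
Read 'b': {S} → {A, C}.
None of the earlier sets intersect F, but {A, C} does.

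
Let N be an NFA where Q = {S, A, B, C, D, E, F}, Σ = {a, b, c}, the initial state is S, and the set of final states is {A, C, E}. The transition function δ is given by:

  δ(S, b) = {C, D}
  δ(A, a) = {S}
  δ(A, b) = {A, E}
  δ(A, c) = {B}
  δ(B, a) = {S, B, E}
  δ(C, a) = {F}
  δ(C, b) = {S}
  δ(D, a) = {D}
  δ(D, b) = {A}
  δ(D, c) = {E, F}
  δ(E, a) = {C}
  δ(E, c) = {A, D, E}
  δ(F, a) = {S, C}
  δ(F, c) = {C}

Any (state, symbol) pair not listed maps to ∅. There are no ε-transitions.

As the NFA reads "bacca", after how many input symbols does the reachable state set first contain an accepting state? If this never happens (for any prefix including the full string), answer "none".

Start in {S}.
Read 'b': S→{C, D}; now {C, D}.
None of the earlier sets intersect F, but {C, D} does.

1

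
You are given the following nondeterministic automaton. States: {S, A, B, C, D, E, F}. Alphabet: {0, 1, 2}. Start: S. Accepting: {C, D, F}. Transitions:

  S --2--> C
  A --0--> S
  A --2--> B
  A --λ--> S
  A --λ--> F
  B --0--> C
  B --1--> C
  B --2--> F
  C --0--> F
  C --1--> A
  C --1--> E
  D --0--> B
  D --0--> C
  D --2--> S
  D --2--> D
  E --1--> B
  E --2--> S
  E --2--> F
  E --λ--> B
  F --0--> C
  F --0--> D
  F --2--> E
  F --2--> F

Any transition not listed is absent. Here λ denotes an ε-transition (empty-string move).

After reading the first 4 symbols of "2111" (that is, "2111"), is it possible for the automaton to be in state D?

No

Start in {S}.
Read '2': S→{C}; now {C}.
Read '1': C→{A, E}; union {A, E}; ε-closure = {S, A, B, E, F}.
Read '1': S→∅, A→∅, B→{C}, E→{B}, F→∅; now {B, C}.
Read '1': B→{C}, C→{A, E}; union {A, C, E}; ε-closure = {S, A, B, C, E, F}.
State D is not in {S, A, B, C, E, F}.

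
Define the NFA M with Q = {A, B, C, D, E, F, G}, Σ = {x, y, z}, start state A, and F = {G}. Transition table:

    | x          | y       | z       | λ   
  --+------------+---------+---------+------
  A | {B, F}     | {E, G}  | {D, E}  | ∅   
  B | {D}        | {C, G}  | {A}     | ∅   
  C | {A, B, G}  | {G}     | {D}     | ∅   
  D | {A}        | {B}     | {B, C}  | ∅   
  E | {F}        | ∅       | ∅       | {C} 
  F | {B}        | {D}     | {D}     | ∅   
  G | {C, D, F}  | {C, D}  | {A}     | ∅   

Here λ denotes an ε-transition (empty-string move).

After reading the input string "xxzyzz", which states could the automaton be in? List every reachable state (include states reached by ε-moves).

{B, C, D, E}

Start in {A}.
Read 'x': {A} → {B, F}.
Read 'x': {B, F} → {B, D}.
Read 'z': {B, D} → {A, B, C}.
Read 'y': {A, B, C} → {C, E, G}.
Read 'z': {C, E, G} → {A, D}.
Read 'z': {A, D} → {B, C, D, E}.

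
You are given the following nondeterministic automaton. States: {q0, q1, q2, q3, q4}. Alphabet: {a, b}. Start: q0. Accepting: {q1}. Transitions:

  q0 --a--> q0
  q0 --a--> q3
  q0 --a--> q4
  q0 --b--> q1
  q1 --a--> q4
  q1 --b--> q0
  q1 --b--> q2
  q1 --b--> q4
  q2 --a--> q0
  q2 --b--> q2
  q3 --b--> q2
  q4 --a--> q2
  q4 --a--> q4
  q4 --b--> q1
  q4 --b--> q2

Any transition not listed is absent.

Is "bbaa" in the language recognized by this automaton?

Start in {q0}.
Read 'b': {q0} → {q1}.
Read 'b': {q1} → {q0, q2, q4}.
Read 'a': {q0, q2, q4} → {q0, q2, q3, q4}.
Read 'a': {q0, q2, q3, q4} → {q0, q2, q3, q4}.
The final set {q0, q2, q3, q4} contains no accepting state.

No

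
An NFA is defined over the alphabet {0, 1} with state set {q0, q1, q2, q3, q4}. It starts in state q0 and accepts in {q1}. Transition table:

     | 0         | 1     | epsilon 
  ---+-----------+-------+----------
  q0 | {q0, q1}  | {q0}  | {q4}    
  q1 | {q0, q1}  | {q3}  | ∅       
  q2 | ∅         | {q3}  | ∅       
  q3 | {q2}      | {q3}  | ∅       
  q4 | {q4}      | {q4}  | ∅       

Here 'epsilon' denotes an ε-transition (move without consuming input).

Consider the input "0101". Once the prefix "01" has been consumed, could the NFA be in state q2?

No

Start: ε-closure({q0}) = {q0, q4}.
Read '0': q0→{q0, q1}, q4→{q4}; now {q0, q1, q4}.
Read '1': q0→{q0}, q1→{q3}, q4→{q4}; now {q0, q3, q4}.
State q2 is not in {q0, q3, q4}.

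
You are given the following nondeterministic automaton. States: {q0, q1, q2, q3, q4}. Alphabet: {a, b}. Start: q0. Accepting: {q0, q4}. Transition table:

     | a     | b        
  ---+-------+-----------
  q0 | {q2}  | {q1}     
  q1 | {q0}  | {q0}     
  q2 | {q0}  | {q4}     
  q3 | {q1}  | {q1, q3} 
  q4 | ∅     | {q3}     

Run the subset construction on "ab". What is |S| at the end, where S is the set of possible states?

1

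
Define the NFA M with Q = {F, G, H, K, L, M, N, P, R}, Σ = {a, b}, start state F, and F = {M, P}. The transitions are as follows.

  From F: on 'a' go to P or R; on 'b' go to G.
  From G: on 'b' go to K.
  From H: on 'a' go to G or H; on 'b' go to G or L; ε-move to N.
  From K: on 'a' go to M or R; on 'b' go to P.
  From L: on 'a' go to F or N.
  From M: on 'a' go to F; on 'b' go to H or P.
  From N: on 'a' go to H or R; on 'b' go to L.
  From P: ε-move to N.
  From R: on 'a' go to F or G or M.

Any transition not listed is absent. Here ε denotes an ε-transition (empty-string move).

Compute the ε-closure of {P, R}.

Begin with {P, R}.
ε-move P → N; add N.

{N, P, R}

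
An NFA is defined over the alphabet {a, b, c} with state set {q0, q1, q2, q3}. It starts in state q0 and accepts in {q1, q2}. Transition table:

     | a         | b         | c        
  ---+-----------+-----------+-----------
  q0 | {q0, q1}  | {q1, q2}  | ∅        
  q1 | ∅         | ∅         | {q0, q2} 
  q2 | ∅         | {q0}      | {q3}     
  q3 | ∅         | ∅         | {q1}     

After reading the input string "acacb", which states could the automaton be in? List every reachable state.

{q0, q1, q2}

Start in {q0}.
Read 'a': q0→{q0, q1}; now {q0, q1}.
Read 'c': q0→∅, q1→{q0, q2}; now {q0, q2}.
Read 'a': q0→{q0, q1}, q2→∅; now {q0, q1}.
Read 'c': q0→∅, q1→{q0, q2}; now {q0, q2}.
Read 'b': q0→{q1, q2}, q2→{q0}; now {q0, q1, q2}.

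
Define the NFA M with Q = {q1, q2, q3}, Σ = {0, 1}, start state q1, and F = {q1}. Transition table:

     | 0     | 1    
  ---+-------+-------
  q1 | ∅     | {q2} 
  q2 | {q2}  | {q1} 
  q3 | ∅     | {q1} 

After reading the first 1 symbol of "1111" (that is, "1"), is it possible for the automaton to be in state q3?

No

Start in {q1}.
Read '1': {q1} → {q2}.
State q3 is not in {q2}.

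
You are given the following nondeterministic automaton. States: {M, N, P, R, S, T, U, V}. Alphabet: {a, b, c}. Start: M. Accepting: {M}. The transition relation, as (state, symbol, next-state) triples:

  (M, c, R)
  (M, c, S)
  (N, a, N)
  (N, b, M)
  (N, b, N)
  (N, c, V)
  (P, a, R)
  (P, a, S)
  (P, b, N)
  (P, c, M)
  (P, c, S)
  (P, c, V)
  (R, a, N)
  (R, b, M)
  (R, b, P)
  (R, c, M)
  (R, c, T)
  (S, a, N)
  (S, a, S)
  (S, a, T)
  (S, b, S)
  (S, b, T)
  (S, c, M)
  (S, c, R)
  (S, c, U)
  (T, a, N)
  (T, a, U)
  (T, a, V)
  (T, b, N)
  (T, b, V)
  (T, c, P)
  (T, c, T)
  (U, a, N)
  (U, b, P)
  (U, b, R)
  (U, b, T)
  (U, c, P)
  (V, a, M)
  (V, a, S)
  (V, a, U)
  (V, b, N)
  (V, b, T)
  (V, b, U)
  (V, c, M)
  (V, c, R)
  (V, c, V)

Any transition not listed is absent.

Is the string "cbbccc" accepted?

Start in {M}.
Read 'c': M→{R, S}; now {R, S}.
Read 'b': R→{M, P}, S→{S, T}; now {M, P, S, T}.
Read 'b': M→∅, P→{N}, S→{S, T}, T→{N, V}; now {N, S, T, V}.
Read 'c': N→{V}, S→{M, R, U}, T→{P, T}, V→{M, R, V}; now {M, P, R, T, U, V}.
Read 'c': M→{R, S}, P→{M, S, V}, R→{M, T}, T→{P, T}, U→{P}, V→{M, R, V}; now {M, P, R, S, T, V}.
Read 'c': M→{R, S}, P→{M, S, V}, R→{M, T}, S→{M, R, U}, T→{P, T}, V→{M, R, V}; now {M, P, R, S, T, U, V}.
The final set {M, P, R, S, T, U, V} contains the accepting state M.

Yes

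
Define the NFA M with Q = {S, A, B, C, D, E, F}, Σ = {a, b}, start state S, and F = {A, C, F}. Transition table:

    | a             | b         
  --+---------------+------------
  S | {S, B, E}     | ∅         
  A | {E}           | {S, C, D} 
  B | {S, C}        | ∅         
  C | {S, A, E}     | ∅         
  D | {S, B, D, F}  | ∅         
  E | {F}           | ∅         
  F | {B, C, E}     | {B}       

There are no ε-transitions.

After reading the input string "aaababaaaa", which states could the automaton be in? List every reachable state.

Start in {S}.
Read 'a': S→{S, B, E}; now {S, B, E}.
Read 'a': S→{S, B, E}, B→{S, C}, E→{F}; now {S, B, C, E, F}.
Read 'a': S→{S, B, E}, B→{S, C}, C→{S, A, E}, E→{F}, F→{B, C, E}; now {S, A, B, C, E, F}.
Read 'b': S→∅, A→{S, C, D}, B→∅, C→∅, E→∅, F→{B}; now {S, B, C, D}.
Read 'a': S→{S, B, E}, B→{S, C}, C→{S, A, E}, D→{S, B, D, F}; now {S, A, B, C, D, E, F}.
Read 'b': S→∅, A→{S, C, D}, B→∅, C→∅, D→∅, E→∅, F→{B}; now {S, B, C, D}.
Read 'a': S→{S, B, E}, B→{S, C}, C→{S, A, E}, D→{S, B, D, F}; now {S, A, B, C, D, E, F}.
Read 'a': S→{S, B, E}, A→{E}, B→{S, C}, C→{S, A, E}, D→{S, B, D, F}, E→{F}, F→{B, C, E}; now {S, A, B, C, D, E, F}.
Read 'a': S→{S, B, E}, A→{E}, B→{S, C}, C→{S, A, E}, D→{S, B, D, F}, E→{F}, F→{B, C, E}; now {S, A, B, C, D, E, F}.
Read 'a': S→{S, B, E}, A→{E}, B→{S, C}, C→{S, A, E}, D→{S, B, D, F}, E→{F}, F→{B, C, E}; now {S, A, B, C, D, E, F}.

{S, A, B, C, D, E, F}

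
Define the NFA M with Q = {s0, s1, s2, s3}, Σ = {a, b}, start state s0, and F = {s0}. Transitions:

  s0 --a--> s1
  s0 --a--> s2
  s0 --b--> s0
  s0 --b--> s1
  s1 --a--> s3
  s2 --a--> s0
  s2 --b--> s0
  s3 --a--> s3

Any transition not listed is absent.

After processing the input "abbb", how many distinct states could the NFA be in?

2

Start in {s0}.
Read 'a': s0→{s1, s2}; now {s1, s2}.
Read 'b': s1→∅, s2→{s0}; now {s0}.
Read 'b': s0→{s0, s1}; now {s0, s1}.
Read 'b': s0→{s0, s1}, s1→∅; now {s0, s1}.
That set has 2 states.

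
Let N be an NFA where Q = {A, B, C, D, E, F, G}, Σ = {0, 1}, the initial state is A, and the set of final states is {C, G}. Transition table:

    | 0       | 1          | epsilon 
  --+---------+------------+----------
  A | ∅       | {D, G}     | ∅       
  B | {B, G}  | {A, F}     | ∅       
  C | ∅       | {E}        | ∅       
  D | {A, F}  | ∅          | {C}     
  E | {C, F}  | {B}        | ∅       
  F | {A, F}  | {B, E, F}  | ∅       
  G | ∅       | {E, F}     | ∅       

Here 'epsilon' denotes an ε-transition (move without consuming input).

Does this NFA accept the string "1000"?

No

Start in {A}.
Read '1': {A} → {C, D, G}.
Read '0': {C, D, G} → {A, F}.
Read '0': {A, F} → {A, F}.
Read '0': {A, F} → {A, F}.
The final set {A, F} contains no accepting state.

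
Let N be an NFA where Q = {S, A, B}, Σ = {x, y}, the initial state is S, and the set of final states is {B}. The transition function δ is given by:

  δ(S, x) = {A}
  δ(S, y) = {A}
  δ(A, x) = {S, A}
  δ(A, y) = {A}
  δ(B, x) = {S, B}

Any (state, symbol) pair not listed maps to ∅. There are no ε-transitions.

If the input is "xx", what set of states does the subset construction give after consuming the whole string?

Start in {S}.
Read 'x': S→{A}; now {A}.
Read 'x': A→{S, A}; now {S, A}.

{S, A}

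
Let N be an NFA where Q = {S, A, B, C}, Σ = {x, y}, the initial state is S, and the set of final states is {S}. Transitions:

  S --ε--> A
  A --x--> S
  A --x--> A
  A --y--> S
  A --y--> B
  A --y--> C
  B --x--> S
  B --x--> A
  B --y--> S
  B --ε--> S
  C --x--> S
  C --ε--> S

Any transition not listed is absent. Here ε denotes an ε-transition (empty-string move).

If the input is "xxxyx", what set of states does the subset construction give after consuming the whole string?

Start: ε-closure({S}) = {S, A}.
Read 'x': {S, A} → {S, A}.
Read 'x': {S, A} → {S, A}.
Read 'x': {S, A} → {S, A}.
Read 'y': {S, A} → {S, A, B, C}.
Read 'x': {S, A, B, C} → {S, A}.

{S, A}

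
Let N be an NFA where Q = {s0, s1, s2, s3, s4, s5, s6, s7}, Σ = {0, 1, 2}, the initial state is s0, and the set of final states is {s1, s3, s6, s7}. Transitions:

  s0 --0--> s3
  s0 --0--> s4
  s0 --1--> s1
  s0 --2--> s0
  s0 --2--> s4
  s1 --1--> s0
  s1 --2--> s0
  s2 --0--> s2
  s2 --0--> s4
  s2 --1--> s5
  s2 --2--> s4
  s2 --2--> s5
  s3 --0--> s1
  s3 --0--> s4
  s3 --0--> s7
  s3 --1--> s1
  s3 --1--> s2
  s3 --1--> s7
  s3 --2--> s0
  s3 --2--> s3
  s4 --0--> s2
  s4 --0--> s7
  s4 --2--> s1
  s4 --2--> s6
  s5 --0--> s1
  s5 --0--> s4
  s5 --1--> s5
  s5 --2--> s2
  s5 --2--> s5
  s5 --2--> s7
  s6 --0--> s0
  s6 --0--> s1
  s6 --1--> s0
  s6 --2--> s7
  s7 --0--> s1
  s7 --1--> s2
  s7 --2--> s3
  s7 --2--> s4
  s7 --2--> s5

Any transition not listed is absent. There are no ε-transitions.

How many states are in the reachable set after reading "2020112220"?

6

Start in {s0}.
Read '2': s0→{s0, s4}; now {s0, s4}.
Read '0': s0→{s3, s4}, s4→{s2, s7}; now {s2, s3, s4, s7}.
Read '2': s2→{s4, s5}, s3→{s0, s3}, s4→{s1, s6}, s7→{s3, s4, s5}; now {s0, s1, s3, s4, s5, s6}.
Read '0': s0→{s3, s4}, s1→∅, s3→{s1, s4, s7}, s4→{s2, s7}, s5→{s1, s4}, s6→{s0, s1}; now {s0, s1, s2, s3, s4, s7}.
Read '1': s0→{s1}, s1→{s0}, s2→{s5}, s3→{s1, s2, s7}, s4→∅, s7→{s2}; now {s0, s1, s2, s5, s7}.
Read '1': s0→{s1}, s1→{s0}, s2→{s5}, s5→{s5}, s7→{s2}; now {s0, s1, s2, s5}.
Read '2': s0→{s0, s4}, s1→{s0}, s2→{s4, s5}, s5→{s2, s5, s7}; now {s0, s2, s4, s5, s7}.
Read '2': s0→{s0, s4}, s2→{s4, s5}, s4→{s1, s6}, s5→{s2, s5, s7}, s7→{s3, s4, s5}; now {s0, s1, s2, s3, s4, s5, s6, s7}.
Read '2': s0→{s0, s4}, s1→{s0}, s2→{s4, s5}, s3→{s0, s3}, s4→{s1, s6}, s5→{s2, s5, s7}, s6→{s7}, s7→{s3, s4, s5}; now {s0, s1, s2, s3, s4, s5, s6, s7}.
Read '0': s0→{s3, s4}, s1→∅, s2→{s2, s4}, s3→{s1, s4, s7}, s4→{s2, s7}, s5→{s1, s4}, s6→{s0, s1}, s7→{s1}; now {s0, s1, s2, s3, s4, s7}.
That set has 6 states.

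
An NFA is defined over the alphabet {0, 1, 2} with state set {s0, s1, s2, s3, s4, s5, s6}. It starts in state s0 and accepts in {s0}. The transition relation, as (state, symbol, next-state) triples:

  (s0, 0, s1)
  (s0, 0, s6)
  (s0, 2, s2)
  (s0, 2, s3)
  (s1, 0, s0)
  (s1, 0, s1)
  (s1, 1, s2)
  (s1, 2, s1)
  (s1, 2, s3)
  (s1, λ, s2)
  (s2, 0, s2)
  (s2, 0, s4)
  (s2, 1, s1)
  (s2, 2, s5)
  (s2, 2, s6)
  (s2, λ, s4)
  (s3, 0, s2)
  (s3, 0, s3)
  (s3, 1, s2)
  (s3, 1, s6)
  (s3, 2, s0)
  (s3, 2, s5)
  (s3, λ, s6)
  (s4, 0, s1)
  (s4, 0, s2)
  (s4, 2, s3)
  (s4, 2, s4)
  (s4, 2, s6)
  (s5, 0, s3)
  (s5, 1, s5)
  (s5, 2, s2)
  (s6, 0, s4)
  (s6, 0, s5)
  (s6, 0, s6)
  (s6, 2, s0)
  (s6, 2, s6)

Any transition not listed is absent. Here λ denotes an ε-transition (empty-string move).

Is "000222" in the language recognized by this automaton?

Yes

Start in {s0}.
Read '0': {s0} → {s1, s2, s4, s6}.
Read '0': {s1, s2, s4, s6} → {s0, s1, s2, s4, s5, s6}.
Read '0': {s0, s1, s2, s4, s5, s6} → {s0, s1, s2, s3, s4, s5, s6}.
Read '2': {s0, s1, s2, s3, s4, s5, s6} → {s0, s1, s2, s3, s4, s5, s6}.
Read '2': {s0, s1, s2, s3, s4, s5, s6} → {s0, s1, s2, s3, s4, s5, s6}.
Read '2': {s0, s1, s2, s3, s4, s5, s6} → {s0, s1, s2, s3, s4, s5, s6}.
The final set {s0, s1, s2, s3, s4, s5, s6} contains the accepting state s0.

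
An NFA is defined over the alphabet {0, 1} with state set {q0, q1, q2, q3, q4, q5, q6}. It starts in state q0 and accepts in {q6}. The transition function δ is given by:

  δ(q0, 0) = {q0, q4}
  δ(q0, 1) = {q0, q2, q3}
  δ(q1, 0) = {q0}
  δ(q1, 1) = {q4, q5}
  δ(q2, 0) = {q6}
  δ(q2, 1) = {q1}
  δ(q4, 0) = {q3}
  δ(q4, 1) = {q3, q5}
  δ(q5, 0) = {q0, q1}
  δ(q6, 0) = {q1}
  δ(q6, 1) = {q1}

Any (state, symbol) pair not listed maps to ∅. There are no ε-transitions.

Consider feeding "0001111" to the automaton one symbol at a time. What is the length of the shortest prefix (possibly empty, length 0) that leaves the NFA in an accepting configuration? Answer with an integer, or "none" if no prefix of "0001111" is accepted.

Start in {q0}.
Read '0': q0→{q0, q4}; now {q0, q4}.
Read '0': q0→{q0, q4}, q4→{q3}; now {q0, q3, q4}.
Read '0': q0→{q0, q4}, q3→∅, q4→{q3}; now {q0, q3, q4}.
Read '1': q0→{q0, q2, q3}, q3→∅, q4→{q3, q5}; now {q0, q2, q3, q5}.
Read '1': q0→{q0, q2, q3}, q2→{q1}, q3→∅, q5→∅; now {q0, q1, q2, q3}.
Read '1': q0→{q0, q2, q3}, q1→{q4, q5}, q2→{q1}, q3→∅; now {q0, q1, q2, q3, q4, q5}.
Read '1': q0→{q0, q2, q3}, q1→{q4, q5}, q2→{q1}, q3→∅, q4→{q3, q5}, q5→∅; now {q0, q1, q2, q3, q4, q5}.
No reachable set along the way intersects F.

none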